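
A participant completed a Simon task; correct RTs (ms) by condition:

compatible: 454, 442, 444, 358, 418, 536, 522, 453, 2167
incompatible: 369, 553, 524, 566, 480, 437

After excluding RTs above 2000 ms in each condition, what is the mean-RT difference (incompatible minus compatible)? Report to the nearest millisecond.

35 ms

compatible: exclude 2167
M(compatible) = 3627/8 = 453.375
M(incompatible) = 2929/6 = 488.167
Difference = 488.167 − 453.375 = 34.792 ms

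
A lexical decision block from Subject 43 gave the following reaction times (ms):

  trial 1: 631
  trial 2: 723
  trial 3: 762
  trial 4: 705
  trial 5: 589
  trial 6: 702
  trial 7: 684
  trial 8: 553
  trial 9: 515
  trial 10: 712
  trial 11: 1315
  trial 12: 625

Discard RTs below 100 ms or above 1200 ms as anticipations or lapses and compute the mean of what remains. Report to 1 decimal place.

654.6 ms

Excluded: 1315
Retained (n=11): Σ = 7201
Mean = 7201/11 = 654.6364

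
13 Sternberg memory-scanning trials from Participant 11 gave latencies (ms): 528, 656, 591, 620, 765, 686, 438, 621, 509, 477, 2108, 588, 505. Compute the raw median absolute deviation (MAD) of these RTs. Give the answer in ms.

82 ms

Sorted: 438, 477, 505, 509, 528, 588, 591, 620, 621, 656, 686, 765, 2108 → median = 591
|x − 591|: 63, 65, 0, 29, 174, 95, 153, 30, 82, 114, 1517, 3, 86
Sorted deviations: 0, 3, 29, 30, 63, 65, 82, 86, 95, 114, 153, 174, 1517 → MAD = 82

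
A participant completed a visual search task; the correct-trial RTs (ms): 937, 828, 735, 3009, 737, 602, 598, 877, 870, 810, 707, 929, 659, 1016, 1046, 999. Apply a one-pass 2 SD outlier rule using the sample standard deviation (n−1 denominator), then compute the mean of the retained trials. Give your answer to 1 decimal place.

n = 16, ΣRT = 15359, M = 959.938
Σ(x−M)² = 4781028.94; s = √(4781028.94/15) = 564.566
Cutoffs: 959.938 ± 2·564.566 → [-169.2, 2089.1]
Outside: 3009 → excluded.
Retained (n=15): Σ = 12350, mean = 12350/15 = 823.333

823.3 ms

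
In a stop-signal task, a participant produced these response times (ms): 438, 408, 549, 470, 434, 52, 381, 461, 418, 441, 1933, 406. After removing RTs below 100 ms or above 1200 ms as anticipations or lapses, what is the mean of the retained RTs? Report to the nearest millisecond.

Excluded: 52, 1933
Retained (n=10): Σ = 4406
Mean = 4406/10 = 440.6000

441 ms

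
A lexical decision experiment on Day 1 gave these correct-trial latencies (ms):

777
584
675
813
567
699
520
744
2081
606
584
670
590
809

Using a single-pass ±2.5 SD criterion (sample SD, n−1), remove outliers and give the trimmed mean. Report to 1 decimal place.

n = 14, ΣRT = 10719, M = 765.643
Σ(x−M)² = 1978813.21; s = √(1978813.21/13) = 390.149
Cutoffs: 765.643 ± 2.5·390.149 → [-209.7, 1741.0]
Outside: 2081 → excluded.
Retained (n=13): Σ = 8638, mean = 8638/13 = 664.462

664.5 ms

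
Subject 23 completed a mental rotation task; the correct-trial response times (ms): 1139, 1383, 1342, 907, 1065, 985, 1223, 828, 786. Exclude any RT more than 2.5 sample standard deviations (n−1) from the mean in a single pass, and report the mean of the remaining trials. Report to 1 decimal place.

1073.1 ms

n = 9, ΣRT = 9658, M = 1073.111
Σ(x−M)² = 373074.89; s = √(373074.89/8) = 215.950
Cutoffs: 1073.111 ± 2.5·215.950 → [533.2, 1613.0]
No RTs fall outside the cutoffs; all 9 retained. Mean = 9658/9 = 1073.111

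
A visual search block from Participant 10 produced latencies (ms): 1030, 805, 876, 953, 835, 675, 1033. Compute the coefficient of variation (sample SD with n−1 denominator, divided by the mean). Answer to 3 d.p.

n = 7, Σ = 6207, M = 886.7143
Σ(x−M)² = 100613.429; s = √(100613.429/6) = 129.4948
CV = 129.4948 / 886.7143 = 0.14604

0.146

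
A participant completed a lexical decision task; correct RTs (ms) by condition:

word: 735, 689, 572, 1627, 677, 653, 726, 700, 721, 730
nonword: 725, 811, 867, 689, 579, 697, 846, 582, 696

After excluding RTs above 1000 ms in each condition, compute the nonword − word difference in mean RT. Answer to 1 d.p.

32.1 ms

word: exclude 1627
M(word) = 6203/9 = 689.222
M(nonword) = 6492/9 = 721.333
Difference = 721.333 − 689.222 = 32.111 ms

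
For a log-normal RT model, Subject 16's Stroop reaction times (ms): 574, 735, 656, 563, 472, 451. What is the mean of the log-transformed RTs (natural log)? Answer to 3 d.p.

ln(RT): 6.3526, 6.5999, 6.4862, 6.3333, 6.1570, 6.1115
Σ ln(RT) = 38.0404
Mean = 38.0404/6 = 6.34006

6.340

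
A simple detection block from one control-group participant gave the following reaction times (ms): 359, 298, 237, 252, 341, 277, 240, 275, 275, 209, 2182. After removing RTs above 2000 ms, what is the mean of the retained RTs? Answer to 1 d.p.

276.3 ms

Excluded: 2182
Retained (n=10): Σ = 2763
Mean = 2763/10 = 276.3000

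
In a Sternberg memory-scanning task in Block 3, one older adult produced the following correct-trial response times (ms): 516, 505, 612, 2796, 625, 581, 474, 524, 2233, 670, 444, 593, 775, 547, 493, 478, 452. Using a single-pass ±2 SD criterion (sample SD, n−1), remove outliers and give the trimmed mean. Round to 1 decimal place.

552.6 ms

n = 17, ΣRT = 13318, M = 783.412
Σ(x−M)² = 7067046.12; s = √(7067046.12/16) = 664.598
Cutoffs: 783.412 ± 2·664.598 → [-545.8, 2112.6]
Outside: 2233, 2796 → excluded.
Retained (n=15): Σ = 8289, mean = 8289/15 = 552.600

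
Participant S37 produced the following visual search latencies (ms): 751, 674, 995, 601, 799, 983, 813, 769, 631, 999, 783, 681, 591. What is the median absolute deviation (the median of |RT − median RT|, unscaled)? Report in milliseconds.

Sorted: 591, 601, 631, 674, 681, 751, 769, 783, 799, 813, 983, 995, 999 → median = 769
|x − 769|: 18, 95, 226, 168, 30, 214, 44, 0, 138, 230, 14, 88, 178
Sorted deviations: 0, 14, 18, 30, 44, 88, 95, 138, 168, 178, 214, 226, 230 → MAD = 95

95 ms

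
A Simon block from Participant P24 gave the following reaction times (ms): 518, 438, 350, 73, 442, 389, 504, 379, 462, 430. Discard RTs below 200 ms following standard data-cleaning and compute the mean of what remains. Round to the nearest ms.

435 ms

Excluded: 73
Retained (n=9): Σ = 3912
Mean = 3912/9 = 434.6667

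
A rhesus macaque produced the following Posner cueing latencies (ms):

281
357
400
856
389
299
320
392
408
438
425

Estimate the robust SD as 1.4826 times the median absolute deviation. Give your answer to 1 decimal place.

51.9 ms

Sorted: 281, 299, 320, 357, 389, 392, 400, 408, 425, 438, 856 → median = 392
|x − 392| sorted: 0, 3, 8, 16, 33, 35, 46, 72, 93, 111, 464 → MAD = 35
Robust SD ≈ 1.4826 × 35 = 51.891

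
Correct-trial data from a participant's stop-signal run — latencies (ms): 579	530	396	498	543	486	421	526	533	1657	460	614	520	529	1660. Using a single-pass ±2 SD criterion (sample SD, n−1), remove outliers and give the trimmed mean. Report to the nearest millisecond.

n = 15, ΣRT = 9952, M = 663.467
Σ(x−M)² = 2327277.73; s = √(2327277.73/14) = 407.718
Cutoffs: 663.467 ± 2·407.718 → [-152.0, 1478.9]
Outside: 1657, 1660 → excluded.
Retained (n=13): Σ = 6635, mean = 6635/13 = 510.385

510 ms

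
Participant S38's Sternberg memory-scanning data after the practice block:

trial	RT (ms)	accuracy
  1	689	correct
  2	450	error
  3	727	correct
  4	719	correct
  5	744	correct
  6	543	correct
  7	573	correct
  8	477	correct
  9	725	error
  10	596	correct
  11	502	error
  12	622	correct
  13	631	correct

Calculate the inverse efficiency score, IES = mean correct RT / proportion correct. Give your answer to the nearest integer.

822 ms

Correct trials (n=10): 689, 727, 719, 744, 543, 573, 477, 596, 622, 631
Mean correct RT = 6321/10 = 632.1000 ms
Proportion correct = 10/13
IES = 632.1000 / (10/13) = 821.730 ms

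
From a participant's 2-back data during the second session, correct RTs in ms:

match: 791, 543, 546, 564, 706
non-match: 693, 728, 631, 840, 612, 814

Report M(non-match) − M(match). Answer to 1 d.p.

89.7 ms

M(match) = 3150/5 = 630.000
M(non-match) = 4318/6 = 719.667
Difference = 719.667 − 630.000 = 89.667 ms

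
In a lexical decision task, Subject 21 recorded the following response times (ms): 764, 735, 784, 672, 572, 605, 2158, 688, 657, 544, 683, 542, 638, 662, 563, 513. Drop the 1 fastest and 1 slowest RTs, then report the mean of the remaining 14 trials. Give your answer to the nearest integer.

651 ms

Sorted: 513, 542, 544, 563, 572, 605, 638, 657, 662, 672, 683, 688, 735, 764, 784, 2158
Drop lowest 1 (513) and highest 1 (2158)
Remaining (n=14): Σ = 9109, mean = 9109/14 = 650.643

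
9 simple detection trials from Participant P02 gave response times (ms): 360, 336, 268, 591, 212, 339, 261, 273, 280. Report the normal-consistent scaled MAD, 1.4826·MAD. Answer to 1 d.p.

83.0 ms

Sorted: 212, 261, 268, 273, 280, 336, 339, 360, 591 → median = 280
|x − 280| sorted: 0, 7, 12, 19, 56, 59, 68, 80, 311 → MAD = 56
Robust SD ≈ 1.4826 × 56 = 83.026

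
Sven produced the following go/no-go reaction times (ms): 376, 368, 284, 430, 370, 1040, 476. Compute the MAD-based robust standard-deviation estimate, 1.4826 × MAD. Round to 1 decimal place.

80.1 ms

Sorted: 284, 368, 370, 376, 430, 476, 1040 → median = 376
|x − 376| sorted: 0, 6, 8, 54, 92, 100, 664 → MAD = 54
Robust SD ≈ 1.4826 × 54 = 80.060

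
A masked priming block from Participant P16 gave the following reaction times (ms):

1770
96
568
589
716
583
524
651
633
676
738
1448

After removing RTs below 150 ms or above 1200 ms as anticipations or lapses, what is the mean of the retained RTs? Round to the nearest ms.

Excluded: 96, 1448, 1770
Retained (n=9): Σ = 5678
Mean = 5678/9 = 630.8889

631 ms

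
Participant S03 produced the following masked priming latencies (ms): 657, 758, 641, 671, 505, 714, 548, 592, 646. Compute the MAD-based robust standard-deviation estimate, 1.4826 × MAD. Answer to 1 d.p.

80.1 ms

Sorted: 505, 548, 592, 641, 646, 657, 671, 714, 758 → median = 646
|x − 646| sorted: 0, 5, 11, 25, 54, 68, 98, 112, 141 → MAD = 54
Robust SD ≈ 1.4826 × 54 = 80.060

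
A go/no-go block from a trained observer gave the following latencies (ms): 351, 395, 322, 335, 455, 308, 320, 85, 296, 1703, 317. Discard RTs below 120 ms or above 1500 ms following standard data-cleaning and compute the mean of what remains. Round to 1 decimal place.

Excluded: 85, 1703
Retained (n=9): Σ = 3099
Mean = 3099/9 = 344.3333

344.3 ms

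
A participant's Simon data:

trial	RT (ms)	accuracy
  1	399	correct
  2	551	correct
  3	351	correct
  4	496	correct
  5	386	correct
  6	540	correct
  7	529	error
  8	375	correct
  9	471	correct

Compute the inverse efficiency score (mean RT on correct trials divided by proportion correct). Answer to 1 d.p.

501.9 ms

Correct trials (n=8): 399, 551, 351, 496, 386, 540, 375, 471
Mean correct RT = 3569/8 = 446.1250 ms
Proportion correct = 8/9
IES = 446.1250 / (8/9) = 501.891 ms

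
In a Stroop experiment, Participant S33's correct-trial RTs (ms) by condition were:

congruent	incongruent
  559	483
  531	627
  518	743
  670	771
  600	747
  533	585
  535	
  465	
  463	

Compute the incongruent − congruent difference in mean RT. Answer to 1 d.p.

M(congruent) = 4874/9 = 541.556
M(incongruent) = 3956/6 = 659.333
Difference = 659.333 − 541.556 = 117.778 ms

117.8 ms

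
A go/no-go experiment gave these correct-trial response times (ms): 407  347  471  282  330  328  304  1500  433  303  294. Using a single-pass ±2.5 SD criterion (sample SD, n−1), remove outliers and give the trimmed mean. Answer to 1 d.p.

349.9 ms

n = 11, ΣRT = 4999, M = 454.455
Σ(x−M)² = 1240238.73; s = √(1240238.73/10) = 352.170
Cutoffs: 454.455 ± 2.5·352.170 → [-426.0, 1334.9]
Outside: 1500 → excluded.
Retained (n=10): Σ = 3499, mean = 3499/10 = 349.900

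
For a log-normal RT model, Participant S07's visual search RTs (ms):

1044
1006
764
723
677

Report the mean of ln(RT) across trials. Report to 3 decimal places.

6.721

ln(RT): 6.9508, 6.9137, 6.6386, 6.5834, 6.5177
Σ ln(RT) = 33.6042
Mean = 33.6042/5 = 6.72084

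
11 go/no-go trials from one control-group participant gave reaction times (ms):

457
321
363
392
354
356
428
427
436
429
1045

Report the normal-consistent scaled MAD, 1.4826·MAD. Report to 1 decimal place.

Sorted: 321, 354, 356, 363, 392, 427, 428, 429, 436, 457, 1045 → median = 427
|x − 427| sorted: 0, 1, 2, 9, 30, 35, 64, 71, 73, 106, 618 → MAD = 35
Robust SD ≈ 1.4826 × 35 = 51.891

51.9 ms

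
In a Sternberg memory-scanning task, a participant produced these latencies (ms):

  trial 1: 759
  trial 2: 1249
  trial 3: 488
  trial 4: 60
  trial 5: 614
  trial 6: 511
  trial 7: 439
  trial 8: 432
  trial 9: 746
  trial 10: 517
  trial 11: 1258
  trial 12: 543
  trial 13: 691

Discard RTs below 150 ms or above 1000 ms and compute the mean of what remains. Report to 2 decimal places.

Excluded: 60, 1249, 1258
Retained (n=10): Σ = 5740
Mean = 5740/10 = 574.0000

574.00 ms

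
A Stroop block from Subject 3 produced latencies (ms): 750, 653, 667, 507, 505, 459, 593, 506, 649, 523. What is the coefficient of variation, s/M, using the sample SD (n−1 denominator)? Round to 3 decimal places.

0.163

n = 10, Σ = 5812, M = 581.2000
Σ(x−M)² = 81033.600; s = √(81033.600/9) = 94.8880
CV = 94.8880 / 581.2000 = 0.16326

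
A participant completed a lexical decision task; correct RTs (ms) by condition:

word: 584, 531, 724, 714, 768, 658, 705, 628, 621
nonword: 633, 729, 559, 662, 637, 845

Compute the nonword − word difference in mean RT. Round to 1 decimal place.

18.3 ms

M(word) = 5933/9 = 659.222
M(nonword) = 4065/6 = 677.500
Difference = 677.500 − 659.222 = 18.278 ms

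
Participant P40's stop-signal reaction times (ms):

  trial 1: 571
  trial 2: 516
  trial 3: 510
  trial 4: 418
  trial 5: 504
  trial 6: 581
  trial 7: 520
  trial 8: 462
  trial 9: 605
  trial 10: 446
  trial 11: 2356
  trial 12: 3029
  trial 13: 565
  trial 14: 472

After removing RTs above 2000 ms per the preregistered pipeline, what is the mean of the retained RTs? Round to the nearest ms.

Excluded: 2356, 3029
Retained (n=12): Σ = 6170
Mean = 6170/12 = 514.1667

514 ms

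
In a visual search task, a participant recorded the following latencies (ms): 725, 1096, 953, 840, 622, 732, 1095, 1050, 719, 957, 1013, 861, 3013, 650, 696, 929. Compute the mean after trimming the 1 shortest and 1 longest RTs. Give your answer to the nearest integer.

Sorted: 622, 650, 696, 719, 725, 732, 840, 861, 929, 953, 957, 1013, 1050, 1095, 1096, 3013
Drop lowest 1 (622) and highest 1 (3013)
Remaining (n=14): Σ = 12316, mean = 12316/14 = 879.714

880 ms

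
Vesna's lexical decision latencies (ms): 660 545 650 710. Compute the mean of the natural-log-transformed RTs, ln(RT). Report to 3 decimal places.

ln(RT): 6.4922, 6.3008, 6.4770, 6.5653
Σ ln(RT) = 25.8353
Mean = 25.8353/4 = 6.45882

6.459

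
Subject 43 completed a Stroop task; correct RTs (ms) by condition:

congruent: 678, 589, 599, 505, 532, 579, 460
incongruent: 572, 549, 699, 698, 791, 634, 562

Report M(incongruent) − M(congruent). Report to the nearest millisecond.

M(congruent) = 3942/7 = 563.143
M(incongruent) = 4505/7 = 643.571
Difference = 643.571 − 563.143 = 80.429 ms

80 ms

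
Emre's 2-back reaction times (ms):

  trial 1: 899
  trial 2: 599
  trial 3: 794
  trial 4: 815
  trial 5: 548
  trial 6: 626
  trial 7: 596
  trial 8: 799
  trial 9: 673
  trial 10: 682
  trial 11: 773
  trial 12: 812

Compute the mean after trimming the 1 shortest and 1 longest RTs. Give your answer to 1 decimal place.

Sorted: 548, 596, 599, 626, 673, 682, 773, 794, 799, 812, 815, 899
Drop lowest 1 (548) and highest 1 (899)
Remaining (n=10): Σ = 7169, mean = 7169/10 = 716.900

716.9 ms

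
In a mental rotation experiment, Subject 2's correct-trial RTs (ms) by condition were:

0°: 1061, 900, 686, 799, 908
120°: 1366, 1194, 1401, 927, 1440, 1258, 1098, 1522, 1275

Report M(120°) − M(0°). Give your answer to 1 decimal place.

404.9 ms

M(0°) = 4354/5 = 870.800
M(120°) = 11481/9 = 1275.667
Difference = 1275.667 − 870.800 = 404.867 ms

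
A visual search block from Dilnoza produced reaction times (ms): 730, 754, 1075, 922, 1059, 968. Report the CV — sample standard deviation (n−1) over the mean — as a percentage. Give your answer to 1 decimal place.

n = 6, Σ = 5508, M = 918.0000
Σ(x−M)² = 109286.000; s = √(109286.000/5) = 147.8418
CV = 147.8418 / 918.0000 = 0.16105 = 16.105%

16.1%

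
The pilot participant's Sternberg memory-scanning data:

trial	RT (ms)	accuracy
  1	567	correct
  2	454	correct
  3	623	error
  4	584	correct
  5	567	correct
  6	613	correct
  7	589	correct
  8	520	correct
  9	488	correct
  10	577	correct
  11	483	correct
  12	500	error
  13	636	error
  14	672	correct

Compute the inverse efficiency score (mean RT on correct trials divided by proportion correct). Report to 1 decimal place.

Correct trials (n=11): 567, 454, 584, 567, 613, 589, 520, 488, 577, 483, 672
Mean correct RT = 6114/11 = 555.8182 ms
Proportion correct = 11/14
IES = 555.8182 / (11/14) = 707.405 ms

707.4 ms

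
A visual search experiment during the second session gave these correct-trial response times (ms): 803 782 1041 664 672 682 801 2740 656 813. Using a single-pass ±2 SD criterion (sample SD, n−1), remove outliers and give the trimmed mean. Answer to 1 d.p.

768.2 ms

n = 10, ΣRT = 9654, M = 965.400
Σ(x−M)² = 3618152.40; s = √(3618152.40/9) = 634.048
Cutoffs: 965.400 ± 2·634.048 → [-302.7, 2233.5]
Outside: 2740 → excluded.
Retained (n=9): Σ = 6914, mean = 6914/9 = 768.222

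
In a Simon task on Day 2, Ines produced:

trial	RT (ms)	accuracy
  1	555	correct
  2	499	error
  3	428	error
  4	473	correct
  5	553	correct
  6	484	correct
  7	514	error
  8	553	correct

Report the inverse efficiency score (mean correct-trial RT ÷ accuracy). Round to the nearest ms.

838 ms

Correct trials (n=5): 555, 473, 553, 484, 553
Mean correct RT = 2618/5 = 523.6000 ms
Proportion correct = 5/8
IES = 523.6000 / (5/8) = 837.760 ms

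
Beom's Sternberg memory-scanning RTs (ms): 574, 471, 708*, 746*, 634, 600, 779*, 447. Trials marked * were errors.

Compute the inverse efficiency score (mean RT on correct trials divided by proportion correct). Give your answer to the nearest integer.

872 ms

Correct trials (n=5): 574, 471, 634, 600, 447
Mean correct RT = 2726/5 = 545.2000 ms
Proportion correct = 5/8
IES = 545.2000 / (5/8) = 872.320 ms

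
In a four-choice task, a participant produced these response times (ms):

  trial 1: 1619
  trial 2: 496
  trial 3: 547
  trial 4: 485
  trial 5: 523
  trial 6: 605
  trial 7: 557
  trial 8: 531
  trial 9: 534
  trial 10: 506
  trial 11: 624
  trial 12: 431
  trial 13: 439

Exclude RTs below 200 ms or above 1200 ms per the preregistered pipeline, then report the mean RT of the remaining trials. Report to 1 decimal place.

Excluded: 1619
Retained (n=12): Σ = 6278
Mean = 6278/12 = 523.1667

523.2 ms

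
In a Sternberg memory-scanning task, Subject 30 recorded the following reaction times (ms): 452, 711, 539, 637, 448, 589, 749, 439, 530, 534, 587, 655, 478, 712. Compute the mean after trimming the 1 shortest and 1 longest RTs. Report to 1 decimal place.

Sorted: 439, 448, 452, 478, 530, 534, 539, 587, 589, 637, 655, 711, 712, 749
Drop lowest 1 (439) and highest 1 (749)
Remaining (n=12): Σ = 6872, mean = 6872/12 = 572.667

572.7 ms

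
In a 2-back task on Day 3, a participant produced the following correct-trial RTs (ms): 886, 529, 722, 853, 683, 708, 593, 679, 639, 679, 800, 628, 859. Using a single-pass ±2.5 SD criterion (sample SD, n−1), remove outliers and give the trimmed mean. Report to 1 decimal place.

n = 13, ΣRT = 9258, M = 712.154
Σ(x−M)² = 142679.69; s = √(142679.69/12) = 109.041
Cutoffs: 712.154 ± 2.5·109.041 → [439.6, 984.8]
No RTs fall outside the cutoffs; all 13 retained. Mean = 9258/13 = 712.154

712.2 ms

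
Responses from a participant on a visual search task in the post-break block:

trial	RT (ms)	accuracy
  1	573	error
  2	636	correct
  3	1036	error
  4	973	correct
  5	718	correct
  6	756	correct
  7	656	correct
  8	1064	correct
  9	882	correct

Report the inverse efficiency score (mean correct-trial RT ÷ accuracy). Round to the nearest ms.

1044 ms

Correct trials (n=7): 636, 973, 718, 756, 656, 1064, 882
Mean correct RT = 5685/7 = 812.1429 ms
Proportion correct = 7/9
IES = 812.1429 / (7/9) = 1044.184 ms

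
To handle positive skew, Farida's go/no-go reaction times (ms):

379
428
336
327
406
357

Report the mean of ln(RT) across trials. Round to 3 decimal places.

ln(RT): 5.9375, 6.0591, 5.8171, 5.7900, 6.0064, 5.8777
Σ ln(RT) = 35.4878
Mean = 35.4878/6 = 5.91464

5.915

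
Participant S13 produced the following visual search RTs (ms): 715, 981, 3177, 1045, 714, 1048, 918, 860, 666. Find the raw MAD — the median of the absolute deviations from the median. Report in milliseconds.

130 ms

Sorted: 666, 714, 715, 860, 918, 981, 1045, 1048, 3177 → median = 918
|x − 918|: 203, 63, 2259, 127, 204, 130, 0, 58, 252
Sorted deviations: 0, 58, 63, 127, 130, 203, 204, 252, 2259 → MAD = 130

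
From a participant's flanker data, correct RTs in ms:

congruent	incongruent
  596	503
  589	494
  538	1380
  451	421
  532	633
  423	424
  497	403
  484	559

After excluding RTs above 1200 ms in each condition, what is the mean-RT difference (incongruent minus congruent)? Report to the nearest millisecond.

-23 ms

incongruent: exclude 1380
M(congruent) = 4110/8 = 513.750
M(incongruent) = 3437/7 = 491.000
Difference = 491.000 − 513.750 = -22.750 ms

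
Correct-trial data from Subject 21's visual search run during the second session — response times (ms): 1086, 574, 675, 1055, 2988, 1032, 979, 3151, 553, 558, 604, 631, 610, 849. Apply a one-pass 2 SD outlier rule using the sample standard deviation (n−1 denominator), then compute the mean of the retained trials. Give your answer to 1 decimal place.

n = 14, ΣRT = 15345, M = 1096.071
Σ(x−M)² = 9611766.93; s = √(9611766.93/13) = 859.864
Cutoffs: 1096.071 ± 2·859.864 → [-623.7, 2815.8]
Outside: 2988, 3151 → excluded.
Retained (n=12): Σ = 9206, mean = 9206/12 = 767.167

767.2 ms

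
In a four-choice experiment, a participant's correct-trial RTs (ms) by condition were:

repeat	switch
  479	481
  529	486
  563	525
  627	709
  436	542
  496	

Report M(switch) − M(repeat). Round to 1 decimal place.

26.9 ms

M(repeat) = 3130/6 = 521.667
M(switch) = 2743/5 = 548.600
Difference = 548.600 − 521.667 = 26.933 ms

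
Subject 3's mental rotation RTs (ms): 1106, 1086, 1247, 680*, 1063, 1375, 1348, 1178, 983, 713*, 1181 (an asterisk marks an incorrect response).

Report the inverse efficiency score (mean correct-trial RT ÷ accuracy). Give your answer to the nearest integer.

Correct trials (n=9): 1106, 1086, 1247, 1063, 1375, 1348, 1178, 983, 1181
Mean correct RT = 10567/9 = 1174.1111 ms
Proportion correct = 9/11
IES = 1174.1111 / (9/11) = 1435.025 ms

1435 ms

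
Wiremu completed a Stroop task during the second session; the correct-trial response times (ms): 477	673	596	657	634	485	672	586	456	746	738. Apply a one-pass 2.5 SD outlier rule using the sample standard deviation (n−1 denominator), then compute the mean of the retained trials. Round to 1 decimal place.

610.9 ms

n = 11, ΣRT = 6720, M = 610.909
Σ(x−M)² = 103270.91; s = √(103270.91/10) = 101.622
Cutoffs: 610.909 ± 2.5·101.622 → [356.9, 865.0]
No RTs fall outside the cutoffs; all 11 retained. Mean = 6720/11 = 610.909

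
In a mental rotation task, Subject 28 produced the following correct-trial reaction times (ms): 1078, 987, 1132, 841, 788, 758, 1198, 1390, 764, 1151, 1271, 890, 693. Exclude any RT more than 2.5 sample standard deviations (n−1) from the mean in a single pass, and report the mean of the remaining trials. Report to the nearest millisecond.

n = 13, ΣRT = 12941, M = 995.462
Σ(x−M)² = 601789.23; s = √(601789.23/12) = 223.940
Cutoffs: 995.462 ± 2.5·223.940 → [435.6, 1555.3]
No RTs fall outside the cutoffs; all 13 retained. Mean = 12941/13 = 995.462

995 ms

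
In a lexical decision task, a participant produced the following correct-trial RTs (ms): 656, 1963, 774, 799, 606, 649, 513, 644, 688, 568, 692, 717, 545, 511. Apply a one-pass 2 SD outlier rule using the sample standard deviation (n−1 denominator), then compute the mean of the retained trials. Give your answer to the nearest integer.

643 ms

n = 14, ΣRT = 10325, M = 737.500
Σ(x−M)² = 1719903.50; s = √(1719903.50/13) = 363.731
Cutoffs: 737.500 ± 2·363.731 → [10.0, 1465.0]
Outside: 1963 → excluded.
Retained (n=13): Σ = 8362, mean = 8362/13 = 643.231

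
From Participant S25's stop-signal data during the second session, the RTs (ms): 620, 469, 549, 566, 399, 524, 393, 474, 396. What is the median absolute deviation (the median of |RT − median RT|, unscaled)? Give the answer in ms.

Sorted: 393, 396, 399, 469, 474, 524, 549, 566, 620 → median = 474
|x − 474|: 146, 5, 75, 92, 75, 50, 81, 0, 78
Sorted deviations: 0, 5, 50, 75, 75, 78, 81, 92, 146 → MAD = 75

75 ms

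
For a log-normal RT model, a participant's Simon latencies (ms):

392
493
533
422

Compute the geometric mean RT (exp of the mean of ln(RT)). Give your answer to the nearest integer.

457 ms

ln(RT): 5.9713, 6.2005, 6.2785, 6.0450
Mean ln(RT) = 24.4953/4 = 6.12382
Geometric mean = exp(6.12382) = 456.61 ms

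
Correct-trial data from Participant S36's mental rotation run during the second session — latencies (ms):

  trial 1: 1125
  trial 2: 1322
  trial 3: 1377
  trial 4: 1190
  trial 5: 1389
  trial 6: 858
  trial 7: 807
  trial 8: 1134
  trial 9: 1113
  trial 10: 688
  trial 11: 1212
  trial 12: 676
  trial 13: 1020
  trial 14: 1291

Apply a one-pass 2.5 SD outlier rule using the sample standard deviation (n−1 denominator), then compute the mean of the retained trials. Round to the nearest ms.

n = 14, ΣRT = 15202, M = 1085.857
Σ(x−M)² = 766141.71; s = √(766141.71/13) = 242.763
Cutoffs: 1085.857 ± 2.5·242.763 → [478.9, 1692.8]
No RTs fall outside the cutoffs; all 14 retained. Mean = 15202/14 = 1085.857

1086 ms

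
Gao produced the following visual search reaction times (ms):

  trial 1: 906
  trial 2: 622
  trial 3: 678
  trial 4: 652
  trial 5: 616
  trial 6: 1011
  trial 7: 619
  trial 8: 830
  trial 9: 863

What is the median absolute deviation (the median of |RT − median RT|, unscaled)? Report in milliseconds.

Sorted: 616, 619, 622, 652, 678, 830, 863, 906, 1011 → median = 678
|x − 678|: 228, 56, 0, 26, 62, 333, 59, 152, 185
Sorted deviations: 0, 26, 56, 59, 62, 152, 185, 228, 333 → MAD = 62

62 ms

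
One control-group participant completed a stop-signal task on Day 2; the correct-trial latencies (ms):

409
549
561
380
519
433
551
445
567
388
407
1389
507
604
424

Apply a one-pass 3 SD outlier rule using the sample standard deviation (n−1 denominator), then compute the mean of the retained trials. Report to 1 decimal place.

481.7 ms

n = 15, ΣRT = 8133, M = 542.200
Σ(x−M)² = 845210.40; s = √(845210.40/14) = 245.707
Cutoffs: 542.200 ± 3·245.707 → [-194.9, 1279.3]
Outside: 1389 → excluded.
Retained (n=14): Σ = 6744, mean = 6744/14 = 481.714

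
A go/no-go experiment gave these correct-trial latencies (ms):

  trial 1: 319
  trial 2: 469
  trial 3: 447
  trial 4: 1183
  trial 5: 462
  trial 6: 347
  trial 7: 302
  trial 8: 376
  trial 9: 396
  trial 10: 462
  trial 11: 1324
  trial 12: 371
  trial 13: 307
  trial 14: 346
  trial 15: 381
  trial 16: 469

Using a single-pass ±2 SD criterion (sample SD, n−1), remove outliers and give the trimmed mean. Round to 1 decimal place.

389.6 ms

n = 16, ΣRT = 7961, M = 497.562
Σ(x−M)² = 1366321.94; s = √(1366321.94/15) = 301.808
Cutoffs: 497.562 ± 2·301.808 → [-106.1, 1101.2]
Outside: 1183, 1324 → excluded.
Retained (n=14): Σ = 5454, mean = 5454/14 = 389.571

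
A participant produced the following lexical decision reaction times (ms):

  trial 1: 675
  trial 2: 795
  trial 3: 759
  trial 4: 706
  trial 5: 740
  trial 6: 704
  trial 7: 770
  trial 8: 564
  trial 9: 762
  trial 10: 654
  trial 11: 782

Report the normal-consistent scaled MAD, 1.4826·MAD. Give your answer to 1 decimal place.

Sorted: 564, 654, 675, 704, 706, 740, 759, 762, 770, 782, 795 → median = 740
|x − 740| sorted: 0, 19, 22, 30, 34, 36, 42, 55, 65, 86, 176 → MAD = 36
Robust SD ≈ 1.4826 × 36 = 53.374

53.4 ms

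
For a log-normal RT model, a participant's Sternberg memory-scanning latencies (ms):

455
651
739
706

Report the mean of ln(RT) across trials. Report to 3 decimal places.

ln(RT): 6.1203, 6.4785, 6.6053, 6.5596
Σ ln(RT) = 25.7637
Mean = 25.7637/4 = 6.44093

6.441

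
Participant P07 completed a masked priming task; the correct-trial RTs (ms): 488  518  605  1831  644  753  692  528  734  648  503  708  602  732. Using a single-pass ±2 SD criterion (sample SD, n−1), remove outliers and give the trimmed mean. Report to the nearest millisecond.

627 ms

n = 14, ΣRT = 9986, M = 713.286
Σ(x−M)² = 1452736.86; s = √(1452736.86/13) = 334.289
Cutoffs: 713.286 ± 2·334.289 → [44.7, 1381.9]
Outside: 1831 → excluded.
Retained (n=13): Σ = 8155, mean = 8155/13 = 627.308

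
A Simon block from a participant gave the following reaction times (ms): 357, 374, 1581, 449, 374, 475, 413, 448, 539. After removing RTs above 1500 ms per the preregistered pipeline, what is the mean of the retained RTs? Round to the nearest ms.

429 ms

Excluded: 1581
Retained (n=8): Σ = 3429
Mean = 3429/8 = 428.6250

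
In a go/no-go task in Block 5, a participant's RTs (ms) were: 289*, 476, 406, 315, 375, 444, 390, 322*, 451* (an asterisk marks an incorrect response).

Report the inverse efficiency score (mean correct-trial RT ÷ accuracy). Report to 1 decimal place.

Correct trials (n=6): 476, 406, 315, 375, 444, 390
Mean correct RT = 2406/6 = 401.0000 ms
Proportion correct = 6/9
IES = 401.0000 / (6/9) = 601.500 ms

601.5 ms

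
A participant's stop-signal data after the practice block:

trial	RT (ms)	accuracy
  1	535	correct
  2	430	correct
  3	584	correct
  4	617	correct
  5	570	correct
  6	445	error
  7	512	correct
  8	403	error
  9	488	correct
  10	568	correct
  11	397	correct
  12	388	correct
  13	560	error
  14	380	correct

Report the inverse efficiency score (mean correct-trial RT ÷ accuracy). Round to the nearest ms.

633 ms

Correct trials (n=11): 535, 430, 584, 617, 570, 512, 488, 568, 397, 388, 380
Mean correct RT = 5469/11 = 497.1818 ms
Proportion correct = 11/14
IES = 497.1818 / (11/14) = 632.777 ms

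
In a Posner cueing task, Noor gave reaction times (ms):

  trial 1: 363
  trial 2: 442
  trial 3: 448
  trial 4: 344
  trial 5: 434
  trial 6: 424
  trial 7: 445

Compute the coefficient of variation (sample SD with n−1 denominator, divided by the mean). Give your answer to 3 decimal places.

0.103

n = 7, Σ = 2900, M = 414.2857
Σ(x−M)² = 10901.429; s = √(10901.429/6) = 42.6252
CV = 42.6252 / 414.2857 = 0.10289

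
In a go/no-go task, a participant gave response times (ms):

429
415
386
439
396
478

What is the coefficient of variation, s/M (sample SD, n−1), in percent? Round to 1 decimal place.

n = 6, Σ = 2543, M = 423.8333
Σ(x−M)² = 5474.833; s = √(5474.833/5) = 33.0903
CV = 33.0903 / 423.8333 = 0.07807 = 7.807%

7.8%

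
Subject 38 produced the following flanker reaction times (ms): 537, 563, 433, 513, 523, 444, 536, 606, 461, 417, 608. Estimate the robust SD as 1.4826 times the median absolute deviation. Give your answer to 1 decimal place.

Sorted: 417, 433, 444, 461, 513, 523, 536, 537, 563, 606, 608 → median = 523
|x − 523| sorted: 0, 10, 13, 14, 40, 62, 79, 83, 85, 90, 106 → MAD = 62
Robust SD ≈ 1.4826 × 62 = 91.921

91.9 ms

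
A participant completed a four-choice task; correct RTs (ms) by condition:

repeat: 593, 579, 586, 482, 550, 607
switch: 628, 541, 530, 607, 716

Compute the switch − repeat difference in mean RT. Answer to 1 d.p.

38.2 ms

M(repeat) = 3397/6 = 566.167
M(switch) = 3022/5 = 604.400
Difference = 604.400 − 566.167 = 38.233 ms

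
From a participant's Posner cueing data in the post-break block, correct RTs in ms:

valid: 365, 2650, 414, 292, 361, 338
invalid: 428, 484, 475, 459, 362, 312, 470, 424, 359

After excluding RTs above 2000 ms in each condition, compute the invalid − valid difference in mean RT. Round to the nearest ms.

valid: exclude 2650
M(valid) = 1770/5 = 354.000
M(invalid) = 3773/9 = 419.222
Difference = 419.222 − 354.000 = 65.222 ms

65 ms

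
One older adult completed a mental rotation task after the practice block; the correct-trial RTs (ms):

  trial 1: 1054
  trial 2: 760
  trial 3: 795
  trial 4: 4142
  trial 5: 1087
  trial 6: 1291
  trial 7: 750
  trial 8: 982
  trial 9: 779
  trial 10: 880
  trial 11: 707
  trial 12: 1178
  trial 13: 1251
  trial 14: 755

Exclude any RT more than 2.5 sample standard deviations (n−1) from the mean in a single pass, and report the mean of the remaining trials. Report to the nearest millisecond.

944 ms

n = 14, ΣRT = 16411, M = 1172.214
Σ(x−M)² = 10018370.36; s = √(10018370.36/13) = 877.863
Cutoffs: 1172.214 ± 2.5·877.863 → [-1022.4, 3366.9]
Outside: 4142 → excluded.
Retained (n=13): Σ = 12269, mean = 12269/13 = 943.769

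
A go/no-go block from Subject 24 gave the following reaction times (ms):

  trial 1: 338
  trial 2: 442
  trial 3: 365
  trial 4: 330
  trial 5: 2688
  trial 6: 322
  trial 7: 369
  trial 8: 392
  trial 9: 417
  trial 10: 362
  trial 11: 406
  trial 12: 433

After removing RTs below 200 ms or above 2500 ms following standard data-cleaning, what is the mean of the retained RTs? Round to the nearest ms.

Excluded: 2688
Retained (n=11): Σ = 4176
Mean = 4176/11 = 379.6364

380 ms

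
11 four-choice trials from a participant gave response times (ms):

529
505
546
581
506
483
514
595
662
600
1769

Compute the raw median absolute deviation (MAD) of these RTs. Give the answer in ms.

41 ms

Sorted: 483, 505, 506, 514, 529, 546, 581, 595, 600, 662, 1769 → median = 546
|x − 546|: 17, 41, 0, 35, 40, 63, 32, 49, 116, 54, 1223
Sorted deviations: 0, 17, 32, 35, 40, 41, 49, 54, 63, 116, 1223 → MAD = 41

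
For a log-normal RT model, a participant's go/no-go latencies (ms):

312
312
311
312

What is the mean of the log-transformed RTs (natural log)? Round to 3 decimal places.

ln(RT): 5.7430, 5.7430, 5.7398, 5.7430
Σ ln(RT) = 22.9688
Mean = 22.9688/4 = 5.74220

5.742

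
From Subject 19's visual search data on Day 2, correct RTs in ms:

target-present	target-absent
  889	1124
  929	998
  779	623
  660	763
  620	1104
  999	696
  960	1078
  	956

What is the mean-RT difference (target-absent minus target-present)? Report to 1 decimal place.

M(target-present) = 5836/7 = 833.714
M(target-absent) = 7342/8 = 917.750
Difference = 917.750 − 833.714 = 84.036 ms

84.0 ms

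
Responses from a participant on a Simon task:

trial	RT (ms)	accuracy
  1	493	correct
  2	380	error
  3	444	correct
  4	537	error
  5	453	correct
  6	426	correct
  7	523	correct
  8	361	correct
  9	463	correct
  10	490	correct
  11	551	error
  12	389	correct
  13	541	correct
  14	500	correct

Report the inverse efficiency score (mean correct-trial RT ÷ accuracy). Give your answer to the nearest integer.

588 ms

Correct trials (n=11): 493, 444, 453, 426, 523, 361, 463, 490, 389, 541, 500
Mean correct RT = 5083/11 = 462.0909 ms
Proportion correct = 11/14
IES = 462.0909 / (11/14) = 588.116 ms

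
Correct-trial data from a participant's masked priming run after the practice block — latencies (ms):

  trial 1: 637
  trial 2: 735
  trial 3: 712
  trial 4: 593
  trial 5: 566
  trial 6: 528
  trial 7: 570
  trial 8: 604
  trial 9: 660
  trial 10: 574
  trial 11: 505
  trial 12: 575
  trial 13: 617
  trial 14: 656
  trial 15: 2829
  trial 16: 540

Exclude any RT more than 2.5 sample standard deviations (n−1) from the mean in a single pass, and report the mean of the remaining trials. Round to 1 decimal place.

n = 16, ΣRT = 11901, M = 743.812
Σ(x−M)² = 4697922.44; s = √(4697922.44/15) = 559.638
Cutoffs: 743.812 ± 2.5·559.638 → [-655.3, 2142.9]
Outside: 2829 → excluded.
Retained (n=15): Σ = 9072, mean = 9072/15 = 604.800

604.8 ms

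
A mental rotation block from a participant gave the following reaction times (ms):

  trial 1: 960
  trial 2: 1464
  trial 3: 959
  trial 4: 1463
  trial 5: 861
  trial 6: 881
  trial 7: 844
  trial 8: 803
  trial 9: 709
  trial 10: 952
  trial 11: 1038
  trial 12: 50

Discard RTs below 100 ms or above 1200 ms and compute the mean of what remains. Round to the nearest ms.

890 ms

Excluded: 50, 1463, 1464
Retained (n=9): Σ = 8007
Mean = 8007/9 = 889.6667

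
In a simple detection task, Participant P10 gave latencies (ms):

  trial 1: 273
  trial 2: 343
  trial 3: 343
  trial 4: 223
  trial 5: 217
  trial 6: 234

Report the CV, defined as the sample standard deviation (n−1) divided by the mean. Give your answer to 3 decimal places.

n = 6, Σ = 1633, M = 272.1667
Σ(x−M)² = 16952.833; s = √(16952.833/5) = 58.2286
CV = 58.2286 / 272.1667 = 0.21394

0.214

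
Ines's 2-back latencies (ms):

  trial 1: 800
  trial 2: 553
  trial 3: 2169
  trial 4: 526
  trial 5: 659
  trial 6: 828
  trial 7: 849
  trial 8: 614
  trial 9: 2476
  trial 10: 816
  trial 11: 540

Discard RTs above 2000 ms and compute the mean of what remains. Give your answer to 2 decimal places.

687.22 ms

Excluded: 2169, 2476
Retained (n=9): Σ = 6185
Mean = 6185/9 = 687.2222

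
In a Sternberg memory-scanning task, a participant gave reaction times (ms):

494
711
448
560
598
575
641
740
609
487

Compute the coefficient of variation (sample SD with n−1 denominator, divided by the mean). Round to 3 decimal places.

0.162

n = 10, Σ = 5863, M = 586.3000
Σ(x−M)² = 81144.100; s = √(81144.100/9) = 94.9527
CV = 94.9527 / 586.3000 = 0.16195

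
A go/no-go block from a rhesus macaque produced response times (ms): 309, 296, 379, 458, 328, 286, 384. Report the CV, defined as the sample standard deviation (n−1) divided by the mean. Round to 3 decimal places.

n = 7, Σ = 2440, M = 348.5714
Σ(x−M)² = 22823.714; s = √(22823.714/6) = 61.6762
CV = 61.6762 / 348.5714 = 0.17694

0.177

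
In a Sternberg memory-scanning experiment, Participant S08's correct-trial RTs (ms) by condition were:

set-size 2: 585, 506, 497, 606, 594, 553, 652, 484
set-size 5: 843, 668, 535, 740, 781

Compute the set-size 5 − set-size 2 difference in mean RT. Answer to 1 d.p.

153.8 ms

M(set-size 2) = 4477/8 = 559.625
M(set-size 5) = 3567/5 = 713.400
Difference = 713.400 − 559.625 = 153.775 ms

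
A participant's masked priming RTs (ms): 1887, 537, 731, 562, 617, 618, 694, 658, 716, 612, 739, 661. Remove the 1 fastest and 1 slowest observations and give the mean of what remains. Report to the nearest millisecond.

661 ms

Sorted: 537, 562, 612, 617, 618, 658, 661, 694, 716, 731, 739, 1887
Drop lowest 1 (537) and highest 1 (1887)
Remaining (n=10): Σ = 6608, mean = 6608/10 = 660.800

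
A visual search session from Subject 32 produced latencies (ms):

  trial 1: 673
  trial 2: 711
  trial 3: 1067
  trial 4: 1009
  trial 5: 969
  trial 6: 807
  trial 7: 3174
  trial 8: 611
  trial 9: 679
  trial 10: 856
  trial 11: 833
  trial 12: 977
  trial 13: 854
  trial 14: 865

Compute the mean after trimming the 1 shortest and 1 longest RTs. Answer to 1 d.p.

Sorted: 611, 673, 679, 711, 807, 833, 854, 856, 865, 969, 977, 1009, 1067, 3174
Drop lowest 1 (611) and highest 1 (3174)
Remaining (n=12): Σ = 10300, mean = 10300/12 = 858.333

858.3 ms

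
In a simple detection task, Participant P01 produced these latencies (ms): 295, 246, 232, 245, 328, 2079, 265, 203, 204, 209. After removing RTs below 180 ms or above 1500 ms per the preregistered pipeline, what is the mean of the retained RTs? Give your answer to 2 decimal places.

Excluded: 2079
Retained (n=9): Σ = 2227
Mean = 2227/9 = 247.4444

247.44 ms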